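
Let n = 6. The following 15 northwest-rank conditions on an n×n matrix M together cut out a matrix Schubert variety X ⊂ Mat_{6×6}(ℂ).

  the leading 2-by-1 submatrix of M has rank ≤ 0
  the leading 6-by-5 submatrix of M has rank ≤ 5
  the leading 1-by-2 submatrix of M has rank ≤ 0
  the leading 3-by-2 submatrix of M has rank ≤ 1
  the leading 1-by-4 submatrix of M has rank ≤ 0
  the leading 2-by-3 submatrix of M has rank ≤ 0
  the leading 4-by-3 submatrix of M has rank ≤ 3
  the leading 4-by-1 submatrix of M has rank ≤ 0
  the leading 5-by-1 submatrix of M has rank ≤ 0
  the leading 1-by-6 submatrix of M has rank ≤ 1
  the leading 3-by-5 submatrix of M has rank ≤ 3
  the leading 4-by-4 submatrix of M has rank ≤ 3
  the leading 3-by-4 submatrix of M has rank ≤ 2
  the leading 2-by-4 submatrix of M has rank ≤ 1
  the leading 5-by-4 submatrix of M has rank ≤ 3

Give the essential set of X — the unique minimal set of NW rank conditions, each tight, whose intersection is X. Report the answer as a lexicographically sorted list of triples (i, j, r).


Rank table r_w(6×6) implied by the 15 constraints:

  0  0  0  0  1  1
  0  0  0  1  2  2
  0  1  1  2  3  3
  0  1  2  3  4  4
  0  1  2  3  4  5
  1  2  3  4  5  6

reading off 1-entries of Δ²R: w = (5, 4, 2, 3, 6, 1).

D(w) has 10 cells with 3 SE-corners; essential set:

[(1, 4, 0), (2, 3, 0), (5, 1, 0)]


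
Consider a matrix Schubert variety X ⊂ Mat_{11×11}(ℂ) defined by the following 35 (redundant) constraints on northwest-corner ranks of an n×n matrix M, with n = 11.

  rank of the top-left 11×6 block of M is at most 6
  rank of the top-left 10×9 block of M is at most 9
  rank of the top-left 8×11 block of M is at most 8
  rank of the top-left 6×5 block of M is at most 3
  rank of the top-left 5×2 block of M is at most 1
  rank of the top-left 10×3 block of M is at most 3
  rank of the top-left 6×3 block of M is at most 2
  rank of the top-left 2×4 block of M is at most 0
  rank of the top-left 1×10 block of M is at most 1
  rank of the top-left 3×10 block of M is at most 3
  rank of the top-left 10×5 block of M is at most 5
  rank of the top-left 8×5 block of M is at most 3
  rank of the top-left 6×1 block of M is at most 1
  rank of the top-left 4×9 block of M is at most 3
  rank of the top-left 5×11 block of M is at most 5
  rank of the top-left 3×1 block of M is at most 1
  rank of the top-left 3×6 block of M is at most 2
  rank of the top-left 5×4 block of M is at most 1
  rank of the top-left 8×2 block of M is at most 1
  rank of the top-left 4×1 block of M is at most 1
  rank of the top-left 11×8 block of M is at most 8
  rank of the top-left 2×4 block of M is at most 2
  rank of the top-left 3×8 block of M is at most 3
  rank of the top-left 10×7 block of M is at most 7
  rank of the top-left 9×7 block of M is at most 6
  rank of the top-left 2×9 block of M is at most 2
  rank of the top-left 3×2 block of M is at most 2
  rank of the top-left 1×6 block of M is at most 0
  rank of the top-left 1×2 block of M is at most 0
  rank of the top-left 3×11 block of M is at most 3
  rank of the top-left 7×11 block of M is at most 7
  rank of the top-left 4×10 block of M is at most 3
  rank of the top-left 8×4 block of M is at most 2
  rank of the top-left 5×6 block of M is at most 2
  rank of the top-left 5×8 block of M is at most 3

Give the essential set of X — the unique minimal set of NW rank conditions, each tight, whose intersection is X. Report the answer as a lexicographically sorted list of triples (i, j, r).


Computing R[i][j] = min implied NW-rank bound (n=11, 35 conditions):

  0 0 0 0 0 0 1 1 1 1 1
  0 0 0 0 1 1 2 2 2 2 2
  1 1 1 1 2 2 3 3 3 3 3
  1 1 1 1 2 2 3 3 3 3 4
  1 1 1 1 2 2 3 3 4 4 5
  1 1 2 2 3 3 4 4 5 5 6
  1 1 2 2 3 4 5 5 6 6 7
  1 1 2 2 3 4 5 6 7 7 8
  1 2 3 3 4 5 6 7 8 8 9
  1 2 3 4 5 6 7 8 9 9 10
  1 2 3 4 5 6 7 8 9 10 11

giving w = (7, 5, 1, 11, 9, 3, 6, 8, 2, 4, 10) via Δ²R.

Fulton essential set (8 of the 27 Rothe cells):

[(1, 6, 0), (2, 4, 0), (4, 10, 3), (5, 4, 1), (5, 6, 2), (5, 8, 3), (8, 2, 1), (8, 4, 2)]


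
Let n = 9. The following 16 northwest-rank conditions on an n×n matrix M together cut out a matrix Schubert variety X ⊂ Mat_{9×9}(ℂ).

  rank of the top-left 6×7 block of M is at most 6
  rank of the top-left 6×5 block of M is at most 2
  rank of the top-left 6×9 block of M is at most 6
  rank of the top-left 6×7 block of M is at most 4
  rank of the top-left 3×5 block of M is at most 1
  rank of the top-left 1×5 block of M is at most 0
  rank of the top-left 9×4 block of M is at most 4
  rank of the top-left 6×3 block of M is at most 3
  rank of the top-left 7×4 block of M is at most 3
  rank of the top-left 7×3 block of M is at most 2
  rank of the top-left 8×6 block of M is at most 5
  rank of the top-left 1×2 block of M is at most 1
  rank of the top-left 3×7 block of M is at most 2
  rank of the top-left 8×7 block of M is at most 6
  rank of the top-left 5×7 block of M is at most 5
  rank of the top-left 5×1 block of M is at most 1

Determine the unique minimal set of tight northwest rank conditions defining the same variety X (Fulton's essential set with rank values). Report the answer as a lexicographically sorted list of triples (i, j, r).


Computing R[i][j] = min implied NW-rank bound (n=9, 16 conditions):

  R[1]: 0 | 0 | 0 | 0 | 0 | 1 | 1 | 1 | 1
  R[2]: 1 | 1 | 1 | 1 | 1 | 2 | 2 | 2 | 2
  R[3]: 1 | 1 | 1 | 1 | 1 | 2 | 2 | 3 | 3
  R[4]: 1 | 2 | 2 | 2 | 2 | 3 | 3 | 4 | 4
  R[5]: 1 | 2 | 2 | 2 | 2 | 3 | 4 | 5 | 5
  R[6]: 1 | 2 | 2 | 2 | 2 | 3 | 4 | 5 | 6
  R[7]: 1 | 2 | 2 | 3 | 3 | 4 | 5 | 6 | 7
  R[8]: 1 | 2 | 3 | 4 | 4 | 5 | 6 | 7 | 8
  R[9]: 1 | 2 | 3 | 4 | 5 | 6 | 7 | 8 | 9

second differences of R give the permutation w = (6, 1, 8, 2, 7, 9, 4, 3, 5).

|D(w)|=17, |Ess(w)|=5:

[(1, 5, 0), (3, 5, 1), (3, 7, 2), (6, 5, 2), (7, 3, 2)]


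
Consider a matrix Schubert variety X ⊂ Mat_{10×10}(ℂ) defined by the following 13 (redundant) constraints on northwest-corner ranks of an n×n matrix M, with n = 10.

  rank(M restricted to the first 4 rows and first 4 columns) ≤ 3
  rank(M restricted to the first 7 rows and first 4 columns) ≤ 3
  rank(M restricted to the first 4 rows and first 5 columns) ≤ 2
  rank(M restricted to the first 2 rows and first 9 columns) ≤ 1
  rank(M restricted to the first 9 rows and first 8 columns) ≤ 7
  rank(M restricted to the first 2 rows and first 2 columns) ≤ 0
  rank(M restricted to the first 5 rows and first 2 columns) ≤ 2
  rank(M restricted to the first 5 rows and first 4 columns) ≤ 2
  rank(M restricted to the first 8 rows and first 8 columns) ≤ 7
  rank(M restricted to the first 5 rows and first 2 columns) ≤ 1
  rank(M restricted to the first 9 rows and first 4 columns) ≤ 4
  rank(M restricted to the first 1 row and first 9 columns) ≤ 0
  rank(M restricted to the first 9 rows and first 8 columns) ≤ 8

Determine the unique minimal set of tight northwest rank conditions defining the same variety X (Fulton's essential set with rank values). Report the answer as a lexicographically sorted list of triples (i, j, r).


Propagating the 13 rank bounds to every northwest block:

  R[1]: 0 0 0 0 0 0 0 0 0 1
  R[2]: 0 0 1 1 1 1 1 1 1 2
  R[3]: 1 1 2 2 2 2 2 2 2 3
  R[4]: 1 1 2 2 2 3 3 3 3 4
  R[5]: 1 1 2 2 3 4 4 4 4 5
  R[6]: 1 2 3 3 4 5 5 5 5 6
  R[7]: 1 2 3 3 4 5 6 6 6 7
  R[8]: 1 2 3 4 5 6 7 7 7 8
  R[9]: 1 2 3 4 5 6 7 7 8 9
  R[10]: 1 2 3 4 5 6 7 8 9 10

hence w(1..10) = (10, 3, 1, 6, 5, 2, 7, 4, 9, 8).

D(w) has 18 cells with 7 SE-corners; essential set:

[(1, 9, 0), (2, 2, 0), (4, 5, 2), (5, 2, 1), (5, 4, 2), (7, 4, 3), (9, 8, 7)]


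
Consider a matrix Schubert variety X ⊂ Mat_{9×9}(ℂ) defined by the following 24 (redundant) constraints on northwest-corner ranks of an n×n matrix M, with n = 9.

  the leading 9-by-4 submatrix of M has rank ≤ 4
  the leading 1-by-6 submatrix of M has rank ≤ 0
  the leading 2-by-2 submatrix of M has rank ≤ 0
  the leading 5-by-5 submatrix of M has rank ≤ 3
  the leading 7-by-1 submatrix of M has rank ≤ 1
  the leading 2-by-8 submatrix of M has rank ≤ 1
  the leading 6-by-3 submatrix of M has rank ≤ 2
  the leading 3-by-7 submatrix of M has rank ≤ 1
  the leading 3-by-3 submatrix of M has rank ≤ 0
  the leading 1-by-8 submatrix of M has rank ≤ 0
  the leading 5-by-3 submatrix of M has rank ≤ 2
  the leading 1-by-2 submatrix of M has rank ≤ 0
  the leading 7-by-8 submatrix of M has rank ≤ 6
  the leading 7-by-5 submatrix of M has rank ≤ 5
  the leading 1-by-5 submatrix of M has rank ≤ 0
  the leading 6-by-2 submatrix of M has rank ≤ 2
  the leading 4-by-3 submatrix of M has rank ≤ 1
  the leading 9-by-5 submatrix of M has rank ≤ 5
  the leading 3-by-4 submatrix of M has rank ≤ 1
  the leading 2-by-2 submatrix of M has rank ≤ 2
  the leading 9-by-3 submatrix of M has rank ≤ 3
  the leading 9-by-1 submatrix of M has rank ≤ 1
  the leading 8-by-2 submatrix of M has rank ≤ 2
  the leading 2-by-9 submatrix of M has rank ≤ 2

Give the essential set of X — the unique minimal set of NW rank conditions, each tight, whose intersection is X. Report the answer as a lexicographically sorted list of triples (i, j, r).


Recovering R(i,j) via the rank-extension bound from the 24 conditions:

  i=1: 0  0  0  0  0  0  0  0  1
  i=2: 0  0  0  1  1  1  1  1  2
  i=3: 0  0  0  1  1  1  1  2  3
  i=4: 1  1  1  2  2  2  2  3  4
  i=5: 1  2  2  3  3  3  3  4  5
  i=6: 1  2  2  3  4  4  4  5  6
  i=7: 1  2  3  4  5  5  5  6  7
  i=8: 1  2  3  4  5  6  6  7  8
  i=9: 1  2  3  4  5  6  7  8  9

giving w = (9, 4, 8, 1, 2, 5, 3, 6, 7) via Δ²R.

D(w) has 18 cells with 4 SE-corners; essential set:

[(1, 8, 0), (3, 3, 0), (3, 7, 1), (6, 3, 2)]


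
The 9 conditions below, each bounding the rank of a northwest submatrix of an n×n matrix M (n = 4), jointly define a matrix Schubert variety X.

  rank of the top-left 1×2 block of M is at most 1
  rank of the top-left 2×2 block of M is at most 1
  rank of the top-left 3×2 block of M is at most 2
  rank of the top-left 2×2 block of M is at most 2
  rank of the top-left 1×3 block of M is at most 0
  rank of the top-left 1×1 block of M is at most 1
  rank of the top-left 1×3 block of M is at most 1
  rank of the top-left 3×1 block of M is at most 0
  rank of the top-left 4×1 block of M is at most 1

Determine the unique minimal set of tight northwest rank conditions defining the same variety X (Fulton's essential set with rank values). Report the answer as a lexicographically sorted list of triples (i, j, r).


Rank table r_w(4×4) implied by the 9 constraints:

  row 1: 0 | 0 | 0 | 1
  row 2: 0 | 1 | 1 | 2
  row 3: 0 | 1 | 2 | 3
  row 4: 1 | 2 | 3 | 4

giving w = (4, 2, 3, 1) via Δ²R.

|D(w)|=5, |Ess(w)|=2:

[(1, 3, 0), (3, 1, 0)]


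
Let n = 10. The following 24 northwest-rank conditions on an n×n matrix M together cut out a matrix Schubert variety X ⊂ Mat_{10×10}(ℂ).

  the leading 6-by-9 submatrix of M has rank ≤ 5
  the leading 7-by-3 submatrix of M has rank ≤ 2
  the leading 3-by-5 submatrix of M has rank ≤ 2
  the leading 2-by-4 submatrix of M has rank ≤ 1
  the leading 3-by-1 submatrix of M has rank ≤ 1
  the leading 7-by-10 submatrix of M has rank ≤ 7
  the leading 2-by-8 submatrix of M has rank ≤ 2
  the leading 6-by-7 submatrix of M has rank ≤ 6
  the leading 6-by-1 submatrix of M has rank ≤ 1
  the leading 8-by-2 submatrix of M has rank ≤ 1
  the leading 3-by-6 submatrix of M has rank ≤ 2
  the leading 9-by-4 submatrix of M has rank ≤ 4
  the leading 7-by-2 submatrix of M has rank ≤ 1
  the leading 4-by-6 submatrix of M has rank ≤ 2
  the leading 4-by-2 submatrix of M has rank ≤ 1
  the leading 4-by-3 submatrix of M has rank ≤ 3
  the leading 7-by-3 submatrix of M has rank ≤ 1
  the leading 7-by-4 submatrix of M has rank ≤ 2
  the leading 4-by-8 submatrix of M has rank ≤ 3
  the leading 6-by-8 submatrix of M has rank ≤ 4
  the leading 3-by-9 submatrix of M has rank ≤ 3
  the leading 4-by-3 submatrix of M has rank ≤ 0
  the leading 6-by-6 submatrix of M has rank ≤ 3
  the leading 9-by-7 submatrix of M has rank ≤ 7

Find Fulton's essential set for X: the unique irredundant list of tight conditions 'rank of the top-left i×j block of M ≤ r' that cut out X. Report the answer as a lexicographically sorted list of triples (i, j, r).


Rank table r_w(10×10) implied by the 24 constraints:

  i=1: 0, 0, 0, 1, 1, 1, 1, 1, 1, 1
  i=2: 0, 0, 0, 1, 2, 2, 2, 2, 2, 2
  i=3: 0, 0, 0, 1, 2, 2, 3, 3, 3, 3
  i=4: 0, 0, 0, 1, 2, 2, 3, 3, 4, 4
  i=5: 1, 1, 1, 2, 3, 3, 4, 4, 5, 5
  i=6: 1, 1, 1, 2, 3, 3, 4, 4, 5, 6
  i=7: 1, 1, 1, 2, 3, 4, 5, 5, 6, 7
  i=8: 1, 1, 2, 3, 4, 5, 6, 6, 7, 8
  i=9: 1, 2, 3, 4, 5, 6, 7, 7, 8, 9
  i=10: 1, 2, 3, 4, 5, 6, 7, 8, 9, 10

reading off 1-entries of Δ²R: w = (4, 5, 7, 9, 1, 10, 6, 3, 2, 8).

Fulton essential set (7 of the 22 Rothe cells):

[(4, 3, 0), (4, 6, 2), (4, 8, 3), (6, 6, 3), (6, 8, 4), (7, 3, 1), (8, 2, 1)]


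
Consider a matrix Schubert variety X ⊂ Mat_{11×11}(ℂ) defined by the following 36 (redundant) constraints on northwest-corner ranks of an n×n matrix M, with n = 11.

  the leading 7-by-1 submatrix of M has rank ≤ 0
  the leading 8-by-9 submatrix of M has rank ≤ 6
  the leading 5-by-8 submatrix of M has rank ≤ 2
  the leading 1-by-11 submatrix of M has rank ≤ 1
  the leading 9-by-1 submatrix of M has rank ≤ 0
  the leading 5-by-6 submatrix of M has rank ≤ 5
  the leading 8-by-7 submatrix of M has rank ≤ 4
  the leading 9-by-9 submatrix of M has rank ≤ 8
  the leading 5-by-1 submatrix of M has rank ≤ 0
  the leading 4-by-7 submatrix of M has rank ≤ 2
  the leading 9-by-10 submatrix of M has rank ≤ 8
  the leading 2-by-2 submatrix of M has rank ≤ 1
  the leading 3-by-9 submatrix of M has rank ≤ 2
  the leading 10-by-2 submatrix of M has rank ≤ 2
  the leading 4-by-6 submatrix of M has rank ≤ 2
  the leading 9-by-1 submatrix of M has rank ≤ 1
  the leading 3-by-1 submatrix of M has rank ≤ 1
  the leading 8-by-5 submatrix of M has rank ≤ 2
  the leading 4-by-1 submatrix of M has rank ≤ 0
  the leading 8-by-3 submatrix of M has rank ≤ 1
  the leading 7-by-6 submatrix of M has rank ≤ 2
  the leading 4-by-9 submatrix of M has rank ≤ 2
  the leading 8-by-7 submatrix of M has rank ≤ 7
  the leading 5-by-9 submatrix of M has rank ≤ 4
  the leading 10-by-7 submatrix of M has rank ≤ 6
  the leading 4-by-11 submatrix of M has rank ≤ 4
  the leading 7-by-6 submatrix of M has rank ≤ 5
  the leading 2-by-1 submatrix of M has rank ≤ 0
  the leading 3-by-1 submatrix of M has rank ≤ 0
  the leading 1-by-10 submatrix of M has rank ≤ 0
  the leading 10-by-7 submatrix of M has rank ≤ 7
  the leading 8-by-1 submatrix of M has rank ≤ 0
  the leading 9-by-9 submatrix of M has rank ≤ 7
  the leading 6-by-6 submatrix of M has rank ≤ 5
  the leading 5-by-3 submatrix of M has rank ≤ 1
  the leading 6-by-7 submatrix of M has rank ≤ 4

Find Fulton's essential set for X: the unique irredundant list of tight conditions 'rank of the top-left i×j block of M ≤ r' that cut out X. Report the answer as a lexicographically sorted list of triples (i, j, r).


Propagating the 36 rank bounds to every northwest block:

  i=1: 0, 0, 0, 0, 0, 0, 0, 0, 0, 0, 1
  i=2: 0, 1, 1, 1, 1, 1, 1, 1, 1, 1, 2
  i=3: 0, 1, 1, 2, 2, 2, 2, 2, 2, 2, 3
  i=4: 0, 1, 1, 2, 2, 2, 2, 2, 2, 3, 4
  i=5: 0, 1, 1, 2, 2, 2, 2, 2, 3, 4, 5
  i=6: 0, 1, 1, 2, 2, 2, 3, 3, 4, 5, 6
  i=7: 0, 1, 1, 2, 2, 2, 3, 4, 5, 6, 7
  i=8: 0, 1, 1, 2, 2, 3, 4, 5, 6, 7, 8
  i=9: 0, 1, 2, 3, 3, 4, 5, 6, 7, 8, 9
  i=10: 1, 2, 3, 4, 4, 5, 6, 7, 8, 9, 10
  i=11: 1, 2, 3, 4, 5, 6, 7, 8, 9, 10, 11

the unique w with this rank table is (11, 2, 4, 10, 9, 7, 8, 6, 3, 1, 5).

ℓ(w)=38; the 7 essential cells (i,j,r):

[(1, 10, 0), (4, 9, 2), (5, 8, 2), (7, 6, 2), (8, 3, 1), (8, 5, 2), (9, 1, 0)]


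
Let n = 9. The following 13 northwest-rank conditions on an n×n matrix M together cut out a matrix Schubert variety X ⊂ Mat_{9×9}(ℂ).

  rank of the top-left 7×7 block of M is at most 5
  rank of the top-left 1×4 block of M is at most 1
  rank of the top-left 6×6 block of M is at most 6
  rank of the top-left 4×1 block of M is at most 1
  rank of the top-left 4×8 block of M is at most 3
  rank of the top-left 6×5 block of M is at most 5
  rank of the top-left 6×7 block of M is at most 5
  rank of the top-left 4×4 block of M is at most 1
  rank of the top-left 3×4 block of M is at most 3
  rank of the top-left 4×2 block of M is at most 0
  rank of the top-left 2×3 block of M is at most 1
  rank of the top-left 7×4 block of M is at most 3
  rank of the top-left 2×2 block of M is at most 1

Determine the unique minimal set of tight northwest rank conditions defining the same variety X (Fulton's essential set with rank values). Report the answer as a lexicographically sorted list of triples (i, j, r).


Computing R[i][j] = min implied NW-rank bound (n=9, 13 conditions):

  i=1: 0, 0, 1, 1, 1, 1, 1, 1, 1
  i=2: 0, 0, 1, 1, 2, 2, 2, 2, 2
  i=3: 0, 0, 1, 1, 2, 3, 3, 3, 3
  i=4: 0, 0, 1, 1, 2, 3, 3, 3, 4
  i=5: 1, 1, 2, 2, 3, 4, 4, 4, 5
  i=6: 1, 2, 3, 3, 4, 5, 5, 5, 6
  i=7: 1, 2, 3, 3, 4, 5, 5, 6, 7
  i=8: 1, 2, 3, 4, 5, 6, 6, 7, 8
  i=9: 1, 2, 3, 4, 5, 6, 7, 8, 9

reading off 1-entries of Δ²R: w = (3, 5, 6, 9, 1, 2, 8, 4, 7).

ℓ(w)=15; the 5 essential cells (i,j,r):

[(4, 2, 0), (4, 4, 1), (4, 8, 3), (7, 4, 3), (7, 7, 5)]


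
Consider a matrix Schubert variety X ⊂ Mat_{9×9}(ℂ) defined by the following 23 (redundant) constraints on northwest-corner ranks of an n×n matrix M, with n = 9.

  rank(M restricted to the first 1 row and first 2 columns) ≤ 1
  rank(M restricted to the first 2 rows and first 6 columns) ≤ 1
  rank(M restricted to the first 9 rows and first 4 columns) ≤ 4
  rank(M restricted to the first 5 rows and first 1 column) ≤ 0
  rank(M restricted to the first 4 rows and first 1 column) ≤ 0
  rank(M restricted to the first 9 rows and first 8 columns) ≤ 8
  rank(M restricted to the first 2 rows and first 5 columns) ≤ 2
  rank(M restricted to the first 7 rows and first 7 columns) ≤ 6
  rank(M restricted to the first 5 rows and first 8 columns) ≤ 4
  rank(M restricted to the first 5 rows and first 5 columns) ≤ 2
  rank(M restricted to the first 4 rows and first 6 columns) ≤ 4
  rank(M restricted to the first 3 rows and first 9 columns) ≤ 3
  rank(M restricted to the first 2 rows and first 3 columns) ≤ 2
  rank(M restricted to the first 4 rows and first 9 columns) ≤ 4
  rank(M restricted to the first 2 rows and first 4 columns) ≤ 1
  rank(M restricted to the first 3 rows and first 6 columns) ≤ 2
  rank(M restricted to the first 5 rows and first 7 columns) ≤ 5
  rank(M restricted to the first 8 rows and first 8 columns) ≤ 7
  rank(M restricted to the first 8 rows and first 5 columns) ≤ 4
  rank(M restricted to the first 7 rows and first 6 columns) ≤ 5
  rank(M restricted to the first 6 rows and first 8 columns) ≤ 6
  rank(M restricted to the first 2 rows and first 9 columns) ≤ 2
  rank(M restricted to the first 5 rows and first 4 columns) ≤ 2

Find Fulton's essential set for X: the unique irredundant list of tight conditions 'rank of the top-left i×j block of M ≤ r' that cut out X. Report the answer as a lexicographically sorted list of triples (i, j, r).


Recovering R(i,j) via the rank-extension bound from the 23 conditions:

  R[1]: 0 | 1 | 1 | 1 | 1 | 1 | 1 | 1 | 1
  R[2]: 0 | 1 | 1 | 1 | 1 | 1 | 2 | 2 | 2
  R[3]: 0 | 1 | 2 | 2 | 2 | 2 | 3 | 3 | 3
  R[4]: 0 | 1 | 2 | 2 | 2 | 3 | 4 | 4 | 4
  R[5]: 0 | 1 | 2 | 2 | 2 | 3 | 4 | 4 | 5
  R[6]: 1 | 2 | 3 | 3 | 3 | 4 | 5 | 5 | 6
  R[7]: 1 | 2 | 3 | 4 | 4 | 5 | 6 | 6 | 7
  R[8]: 1 | 2 | 3 | 4 | 4 | 5 | 6 | 7 | 8
  R[9]: 1 | 2 | 3 | 4 | 5 | 6 | 7 | 8 | 9

the unique w with this rank table is (2, 7, 3, 6, 9, 1, 4, 8, 5).

5 SE-corners of the 15-cell Rothe diagram give Ess(w):

[(2, 6, 1), (5, 1, 0), (5, 5, 2), (5, 8, 4), (8, 5, 4)]


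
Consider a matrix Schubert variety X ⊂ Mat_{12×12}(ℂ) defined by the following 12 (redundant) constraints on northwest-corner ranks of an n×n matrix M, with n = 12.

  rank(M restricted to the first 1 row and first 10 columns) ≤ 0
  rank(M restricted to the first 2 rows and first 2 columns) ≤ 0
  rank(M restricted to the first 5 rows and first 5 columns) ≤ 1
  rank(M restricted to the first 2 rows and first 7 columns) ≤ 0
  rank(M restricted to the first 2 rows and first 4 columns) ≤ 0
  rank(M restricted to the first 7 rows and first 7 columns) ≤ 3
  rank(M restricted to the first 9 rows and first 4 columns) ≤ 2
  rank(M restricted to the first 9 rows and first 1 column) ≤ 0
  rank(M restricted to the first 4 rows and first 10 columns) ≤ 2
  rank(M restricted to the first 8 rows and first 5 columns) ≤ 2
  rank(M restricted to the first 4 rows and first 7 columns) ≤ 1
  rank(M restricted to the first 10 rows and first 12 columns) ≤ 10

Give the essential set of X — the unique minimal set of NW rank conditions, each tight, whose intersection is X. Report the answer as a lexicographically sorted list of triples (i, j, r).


Reconstructing r_w from the 12 given conditions:

  i=1: 0 0 0 0 0 0 0 0 0 0 1 1
  i=2: 0 0 0 0 0 0 0 1 1 1 2 2
  i=3: 0 1 1 1 1 1 1 2 2 2 3 3
  i=4: 0 1 1 1 1 1 1 2 2 2 3 4
  i=5: 0 1 1 1 1 2 2 3 3 3 4 5
  i=6: 0 1 2 2 2 3 3 4 4 4 5 6
  i=7: 0 1 2 2 2 3 3 4 5 5 6 7
  i=8: 0 1 2 2 2 3 4 5 6 6 7 8
  i=9: 0 1 2 2 3 4 5 6 7 7 8 9
  i=10: 1 2 3 3 4 5 6 7 8 8 9 10
  i=11: 1 2 3 4 5 6 7 8 9 9 10 11
  i=12: 1 2 3 4 5 6 7 8 9 10 11 12

reading off 1-entries of Δ²R: w = (11, 8, 2, 12, 6, 3, 9, 7, 5, 1, 4, 10).

9 SE-corners of the 40-cell Rothe diagram give Ess(w):

[(1, 10, 0), (2, 7, 0), (4, 7, 1), (4, 10, 2), (5, 5, 1), (7, 7, 3), (8, 5, 2), (9, 1, 0), (9, 4, 2)]


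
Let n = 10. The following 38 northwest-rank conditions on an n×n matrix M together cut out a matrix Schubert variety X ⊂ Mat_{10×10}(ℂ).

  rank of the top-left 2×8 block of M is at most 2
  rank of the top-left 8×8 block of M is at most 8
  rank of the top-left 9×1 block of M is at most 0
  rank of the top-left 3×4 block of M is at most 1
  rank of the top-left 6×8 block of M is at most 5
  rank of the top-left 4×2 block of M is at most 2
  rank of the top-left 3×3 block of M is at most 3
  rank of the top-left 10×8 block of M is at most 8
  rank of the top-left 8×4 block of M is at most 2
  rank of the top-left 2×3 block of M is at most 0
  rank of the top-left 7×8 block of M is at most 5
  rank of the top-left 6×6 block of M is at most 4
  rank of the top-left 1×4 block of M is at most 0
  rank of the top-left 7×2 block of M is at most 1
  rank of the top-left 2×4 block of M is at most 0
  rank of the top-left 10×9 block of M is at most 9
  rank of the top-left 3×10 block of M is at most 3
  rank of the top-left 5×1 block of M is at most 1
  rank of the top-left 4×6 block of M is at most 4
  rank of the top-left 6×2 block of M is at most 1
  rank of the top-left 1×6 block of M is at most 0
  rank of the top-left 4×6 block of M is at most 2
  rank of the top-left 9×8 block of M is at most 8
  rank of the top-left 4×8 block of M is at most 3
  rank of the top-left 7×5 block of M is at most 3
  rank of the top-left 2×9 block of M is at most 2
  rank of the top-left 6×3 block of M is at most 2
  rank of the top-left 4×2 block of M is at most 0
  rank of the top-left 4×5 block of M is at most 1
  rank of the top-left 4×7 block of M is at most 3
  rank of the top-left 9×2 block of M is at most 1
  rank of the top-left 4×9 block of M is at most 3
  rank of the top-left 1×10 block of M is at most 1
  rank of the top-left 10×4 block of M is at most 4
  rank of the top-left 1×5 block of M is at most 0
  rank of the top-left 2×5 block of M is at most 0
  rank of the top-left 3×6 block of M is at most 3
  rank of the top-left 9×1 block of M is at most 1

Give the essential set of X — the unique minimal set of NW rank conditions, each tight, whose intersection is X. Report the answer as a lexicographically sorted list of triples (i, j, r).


Recovering R(i,j) via the rank-extension bound from the 38 conditions:

  R[1]: 0, 0, 0, 0, 0, 0, 1, 1, 1, 1
  R[2]: 0, 0, 0, 0, 0, 1, 2, 2, 2, 2
  R[3]: 0, 0, 1, 1, 1, 2, 3, 3, 3, 3
  R[4]: 0, 0, 1, 1, 1, 2, 3, 3, 3, 4
  R[5]: 0, 1, 2, 2, 2, 3, 4, 4, 4, 5
  R[6]: 0, 1, 2, 2, 3, 4, 5, 5, 5, 6
  R[7]: 0, 1, 2, 2, 3, 4, 5, 5, 6, 7
  R[8]: 0, 1, 2, 2, 3, 4, 5, 6, 7, 8
  R[9]: 0, 1, 2, 3, 4, 5, 6, 7, 8, 9
  R[10]: 1, 2, 3, 4, 5, 6, 7, 8, 9, 10

the unique w with this rank table is (7, 6, 3, 10, 2, 5, 9, 8, 4, 1).

8 SE-corners of the 28-cell Rothe diagram give Ess(w):

[(1, 6, 0), (2, 5, 0), (4, 2, 0), (4, 5, 1), (4, 9, 3), (7, 8, 5), (8, 4, 2), (9, 1, 0)]


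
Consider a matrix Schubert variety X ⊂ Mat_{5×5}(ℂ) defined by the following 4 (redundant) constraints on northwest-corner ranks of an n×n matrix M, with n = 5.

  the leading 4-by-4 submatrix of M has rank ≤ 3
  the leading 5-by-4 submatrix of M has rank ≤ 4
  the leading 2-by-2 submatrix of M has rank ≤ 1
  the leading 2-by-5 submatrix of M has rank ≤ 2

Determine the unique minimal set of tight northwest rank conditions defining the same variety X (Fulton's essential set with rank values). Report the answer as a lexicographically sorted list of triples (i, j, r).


Rank table r_w(5×5) implied by the 4 constraints:

  row 1: 1 | 1 | 1 | 1 | 1
  row 2: 1 | 1 | 2 | 2 | 2
  row 3: 1 | 2 | 3 | 3 | 3
  row 4: 1 | 2 | 3 | 3 | 4
  row 5: 1 | 2 | 3 | 4 | 5

hence w(1..5) = (1, 3, 2, 5, 4).

2 SE-corners of the 2-cell Rothe diagram give Ess(w):

[(2, 2, 1), (4, 4, 3)]


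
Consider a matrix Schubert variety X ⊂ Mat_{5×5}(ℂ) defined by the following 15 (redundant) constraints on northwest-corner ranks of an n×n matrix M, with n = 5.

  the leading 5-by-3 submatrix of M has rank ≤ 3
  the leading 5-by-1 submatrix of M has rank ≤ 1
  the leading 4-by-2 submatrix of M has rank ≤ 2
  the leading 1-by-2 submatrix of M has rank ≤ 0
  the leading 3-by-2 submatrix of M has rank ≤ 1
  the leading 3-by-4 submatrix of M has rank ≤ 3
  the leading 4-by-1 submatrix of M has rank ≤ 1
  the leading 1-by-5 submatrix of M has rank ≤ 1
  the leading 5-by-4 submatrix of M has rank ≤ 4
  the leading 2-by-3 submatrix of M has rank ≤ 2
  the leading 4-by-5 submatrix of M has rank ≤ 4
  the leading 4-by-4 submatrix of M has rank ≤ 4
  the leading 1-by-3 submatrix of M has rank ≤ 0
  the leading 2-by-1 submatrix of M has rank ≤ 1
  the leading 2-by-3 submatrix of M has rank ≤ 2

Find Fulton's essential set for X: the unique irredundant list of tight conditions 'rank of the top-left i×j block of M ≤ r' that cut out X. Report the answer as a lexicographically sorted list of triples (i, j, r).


Computing R[i][j] = min implied NW-rank bound (n=5, 15 conditions):

  R[1]: 0 | 0 | 0 | 1 | 1
  R[2]: 1 | 1 | 1 | 2 | 2
  R[3]: 1 | 1 | 2 | 3 | 3
  R[4]: 1 | 2 | 3 | 4 | 4
  R[5]: 1 | 2 | 3 | 4 | 5

giving w = (4, 1, 3, 2, 5) via Δ²R.

2 SE-corners of the 4-cell Rothe diagram give Ess(w):

[(1, 3, 0), (3, 2, 1)]


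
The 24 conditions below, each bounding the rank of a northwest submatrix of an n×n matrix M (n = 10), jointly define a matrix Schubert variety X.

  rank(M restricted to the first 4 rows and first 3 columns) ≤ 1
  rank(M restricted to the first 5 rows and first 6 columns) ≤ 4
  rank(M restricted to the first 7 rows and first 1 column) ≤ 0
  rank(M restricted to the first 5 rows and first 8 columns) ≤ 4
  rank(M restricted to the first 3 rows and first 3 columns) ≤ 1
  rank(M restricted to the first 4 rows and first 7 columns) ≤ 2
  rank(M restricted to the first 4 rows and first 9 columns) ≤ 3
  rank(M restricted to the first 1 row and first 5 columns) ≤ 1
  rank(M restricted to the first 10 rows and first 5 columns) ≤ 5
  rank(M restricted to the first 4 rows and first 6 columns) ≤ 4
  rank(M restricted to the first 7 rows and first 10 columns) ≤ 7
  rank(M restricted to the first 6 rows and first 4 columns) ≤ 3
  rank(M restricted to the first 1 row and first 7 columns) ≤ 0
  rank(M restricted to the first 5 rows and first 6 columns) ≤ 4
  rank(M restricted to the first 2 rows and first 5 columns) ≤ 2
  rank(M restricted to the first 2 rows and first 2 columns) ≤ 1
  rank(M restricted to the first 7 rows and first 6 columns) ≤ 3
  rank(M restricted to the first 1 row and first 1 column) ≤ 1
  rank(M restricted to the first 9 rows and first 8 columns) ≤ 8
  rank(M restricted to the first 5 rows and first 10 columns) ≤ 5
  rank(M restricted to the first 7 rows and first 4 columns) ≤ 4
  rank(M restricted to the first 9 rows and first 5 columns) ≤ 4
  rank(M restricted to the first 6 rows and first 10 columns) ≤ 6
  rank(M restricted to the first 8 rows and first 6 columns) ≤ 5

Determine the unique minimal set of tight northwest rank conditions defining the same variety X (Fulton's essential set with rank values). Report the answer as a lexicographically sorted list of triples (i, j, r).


Propagating the 24 rank bounds to every northwest block:

  R[1]: 0  0  0  0  0  0  0  1  1  1
  R[2]: 0  1  1  1  1  1  1  2  2  2
  R[3]: 0  1  1  2  2  2  2  3  3  3
  R[4]: 0  1  1  2  2  2  2  3  3  4
  R[5]: 0  1  2  3  3  3  3  4  4  5
  R[6]: 0  1  2  3  3  3  4  5  5  6
  R[7]: 0  1  2  3  3  3  4  5  6  7
  R[8]: 1  2  3  4  4  4  5  6  7  8
  R[9]: 1  2  3  4  4  5  6  7  8  9
  R[10]: 1  2  3  4  5  6  7  8  9  10

so w = (8, 2, 4, 10, 3, 7, 9, 1, 6, 5).

D(w) has 24 cells with 7 SE-corners; essential set:

[(1, 7, 0), (4, 3, 1), (4, 7, 2), (4, 9, 3), (7, 1, 0), (7, 6, 3), (9, 5, 4)]


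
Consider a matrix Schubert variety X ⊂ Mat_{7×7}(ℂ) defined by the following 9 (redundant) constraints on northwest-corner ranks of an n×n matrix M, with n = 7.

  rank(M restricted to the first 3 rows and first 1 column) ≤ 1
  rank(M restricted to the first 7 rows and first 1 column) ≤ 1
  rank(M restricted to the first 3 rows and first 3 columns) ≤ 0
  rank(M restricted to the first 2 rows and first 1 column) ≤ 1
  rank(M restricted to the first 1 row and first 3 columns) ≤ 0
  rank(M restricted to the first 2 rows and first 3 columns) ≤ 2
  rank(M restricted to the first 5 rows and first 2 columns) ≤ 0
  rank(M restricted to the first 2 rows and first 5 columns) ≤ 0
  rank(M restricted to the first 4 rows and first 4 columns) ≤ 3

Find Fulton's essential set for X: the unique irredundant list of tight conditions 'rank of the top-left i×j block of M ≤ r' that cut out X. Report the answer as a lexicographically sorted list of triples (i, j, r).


Rank table r_w(7×7) implied by the 9 constraints:

  R[1]: 0 0 0 0 0 1 1
  R[2]: 0 0 0 0 0 1 2
  R[3]: 0 0 0 1 1 2 3
  R[4]: 0 0 1 2 2 3 4
  R[5]: 0 0 1 2 3 4 5
  R[6]: 1 1 2 3 4 5 6
  R[7]: 1 2 3 4 5 6 7

the unique w with this rank table is (6, 7, 4, 3, 5, 1, 2).

3 SE-corners of the 17-cell Rothe diagram give Ess(w):

[(2, 5, 0), (3, 3, 0), (5, 2, 0)]


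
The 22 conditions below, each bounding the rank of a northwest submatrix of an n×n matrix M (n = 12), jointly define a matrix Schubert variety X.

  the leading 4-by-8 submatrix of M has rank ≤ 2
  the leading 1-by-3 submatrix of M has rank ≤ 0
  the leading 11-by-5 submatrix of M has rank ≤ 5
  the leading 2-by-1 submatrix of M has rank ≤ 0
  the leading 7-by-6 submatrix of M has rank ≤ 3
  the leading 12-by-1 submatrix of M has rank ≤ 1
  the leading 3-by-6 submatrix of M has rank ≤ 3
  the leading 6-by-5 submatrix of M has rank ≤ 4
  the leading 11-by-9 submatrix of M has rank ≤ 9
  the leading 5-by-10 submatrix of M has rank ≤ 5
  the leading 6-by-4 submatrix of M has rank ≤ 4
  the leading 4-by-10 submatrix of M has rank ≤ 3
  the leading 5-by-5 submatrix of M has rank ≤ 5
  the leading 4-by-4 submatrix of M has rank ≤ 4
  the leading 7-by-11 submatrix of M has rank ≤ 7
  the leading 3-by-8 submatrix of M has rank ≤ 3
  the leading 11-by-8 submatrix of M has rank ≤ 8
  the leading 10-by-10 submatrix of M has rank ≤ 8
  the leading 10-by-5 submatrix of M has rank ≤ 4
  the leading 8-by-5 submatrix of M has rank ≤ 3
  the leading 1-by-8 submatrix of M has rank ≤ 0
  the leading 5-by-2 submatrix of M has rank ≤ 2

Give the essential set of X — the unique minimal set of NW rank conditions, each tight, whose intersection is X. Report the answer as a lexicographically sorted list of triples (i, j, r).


The tightest implied rank at each (i,j), from the 22 conditions:

  i=1: 0, 0, 0, 0, 0, 0, 0, 0, 1, 1, 1, 1
  i=2: 0, 1, 1, 1, 1, 1, 1, 1, 2, 2, 2, 2
  i=3: 1, 2, 2, 2, 2, 2, 2, 2, 3, 3, 3, 3
  i=4: 1, 2, 2, 2, 2, 2, 2, 2, 3, 3, 4, 4
  i=5: 1, 2, 3, 3, 3, 3, 3, 3, 4, 4, 5, 5
  i=6: 1, 2, 3, 3, 3, 3, 4, 4, 5, 5, 6, 6
  i=7: 1, 2, 3, 3, 3, 3, 4, 5, 6, 6, 7, 7
  i=8: 1, 2, 3, 3, 3, 4, 5, 6, 7, 7, 8, 8
  i=9: 1, 2, 3, 4, 4, 5, 6, 7, 8, 8, 9, 9
  i=10: 1, 2, 3, 4, 4, 5, 6, 7, 8, 8, 9, 10
  i=11: 1, 2, 3, 4, 5, 6, 7, 8, 9, 9, 10, 11
  i=12: 1, 2, 3, 4, 5, 6, 7, 8, 9, 10, 11, 12

giving w = (9, 2, 1, 11, 3, 7, 8, 6, 4, 12, 5, 10) via Δ²R.

ℓ(w)=26; the 8 essential cells (i,j,r):

[(1, 8, 0), (2, 1, 0), (4, 8, 2), (4, 10, 3), (7, 6, 3), (8, 5, 3), (10, 5, 4), (10, 10, 8)]


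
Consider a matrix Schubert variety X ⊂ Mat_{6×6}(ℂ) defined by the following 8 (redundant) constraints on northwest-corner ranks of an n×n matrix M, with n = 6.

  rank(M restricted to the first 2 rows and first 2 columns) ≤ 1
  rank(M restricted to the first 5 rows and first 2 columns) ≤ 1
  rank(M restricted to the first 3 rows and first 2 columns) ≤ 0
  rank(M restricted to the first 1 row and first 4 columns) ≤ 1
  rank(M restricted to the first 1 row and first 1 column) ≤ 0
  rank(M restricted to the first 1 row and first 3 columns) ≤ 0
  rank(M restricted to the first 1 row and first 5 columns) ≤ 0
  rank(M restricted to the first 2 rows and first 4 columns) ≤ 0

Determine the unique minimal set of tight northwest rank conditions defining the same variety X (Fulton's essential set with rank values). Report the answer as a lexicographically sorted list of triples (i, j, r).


Computing R[i][j] = min implied NW-rank bound (n=6, 8 conditions):

  0 0 0 0 0 1
  0 0 0 0 1 2
  0 0 1 1 2 3
  1 1 2 2 3 4
  1 1 2 3 4 5
  1 2 3 4 5 6

the unique w with this rank table is (6, 5, 3, 1, 4, 2).

Rothe diagram D(w) (12 cells), 4 SE-corners (essential conditions):

[(1, 5, 0), (2, 4, 0), (3, 2, 0), (5, 2, 1)]


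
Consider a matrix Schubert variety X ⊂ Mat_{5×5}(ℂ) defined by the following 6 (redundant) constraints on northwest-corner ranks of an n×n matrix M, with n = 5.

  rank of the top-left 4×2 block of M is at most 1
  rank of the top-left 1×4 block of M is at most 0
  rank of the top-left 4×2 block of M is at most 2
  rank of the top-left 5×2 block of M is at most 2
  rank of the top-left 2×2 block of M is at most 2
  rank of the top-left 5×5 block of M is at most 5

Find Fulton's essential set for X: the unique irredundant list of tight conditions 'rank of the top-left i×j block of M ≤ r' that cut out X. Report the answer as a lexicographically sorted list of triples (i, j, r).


Computing R[i][j] = min implied NW-rank bound (n=5, 6 conditions):

  i=1: 0 | 0 | 0 | 0 | 1
  i=2: 1 | 1 | 1 | 1 | 2
  i=3: 1 | 1 | 2 | 2 | 3
  i=4: 1 | 1 | 2 | 3 | 4
  i=5: 1 | 2 | 3 | 4 | 5

hence w(1..5) = (5, 1, 3, 4, 2).

ℓ(w)=6; the 2 essential cells (i,j,r):

[(1, 4, 0), (4, 2, 1)]


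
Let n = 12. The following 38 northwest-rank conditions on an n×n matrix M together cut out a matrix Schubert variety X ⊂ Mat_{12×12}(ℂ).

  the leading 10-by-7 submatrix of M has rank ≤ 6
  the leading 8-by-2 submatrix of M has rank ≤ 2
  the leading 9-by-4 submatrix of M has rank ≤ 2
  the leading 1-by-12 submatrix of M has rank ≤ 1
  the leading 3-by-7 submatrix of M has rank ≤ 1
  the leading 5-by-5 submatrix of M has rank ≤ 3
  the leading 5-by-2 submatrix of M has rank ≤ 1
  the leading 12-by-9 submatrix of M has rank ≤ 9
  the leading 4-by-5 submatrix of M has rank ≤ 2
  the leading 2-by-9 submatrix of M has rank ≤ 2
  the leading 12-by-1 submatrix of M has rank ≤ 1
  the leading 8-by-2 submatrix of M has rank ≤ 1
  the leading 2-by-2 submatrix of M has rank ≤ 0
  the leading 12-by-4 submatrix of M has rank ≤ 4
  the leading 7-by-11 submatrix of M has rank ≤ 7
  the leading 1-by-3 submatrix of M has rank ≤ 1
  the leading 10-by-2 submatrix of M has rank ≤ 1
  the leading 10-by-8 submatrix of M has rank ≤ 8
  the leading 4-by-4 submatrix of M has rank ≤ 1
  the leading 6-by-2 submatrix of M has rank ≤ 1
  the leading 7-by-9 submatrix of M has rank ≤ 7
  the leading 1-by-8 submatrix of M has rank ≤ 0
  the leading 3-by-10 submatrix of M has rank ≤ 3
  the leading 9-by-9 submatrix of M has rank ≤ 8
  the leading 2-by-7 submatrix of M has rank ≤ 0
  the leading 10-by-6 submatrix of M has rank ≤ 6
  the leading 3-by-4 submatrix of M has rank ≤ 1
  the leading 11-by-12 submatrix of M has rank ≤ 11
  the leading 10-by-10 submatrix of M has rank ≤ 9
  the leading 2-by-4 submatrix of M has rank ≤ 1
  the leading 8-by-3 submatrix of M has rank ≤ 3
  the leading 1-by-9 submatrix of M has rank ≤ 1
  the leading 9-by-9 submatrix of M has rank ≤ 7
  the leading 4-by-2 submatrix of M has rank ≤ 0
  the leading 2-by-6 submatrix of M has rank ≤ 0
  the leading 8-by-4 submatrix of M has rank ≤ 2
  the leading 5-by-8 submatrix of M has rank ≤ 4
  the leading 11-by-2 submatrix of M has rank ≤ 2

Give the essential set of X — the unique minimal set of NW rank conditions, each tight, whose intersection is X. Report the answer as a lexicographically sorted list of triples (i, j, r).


The tightest implied rank at each (i,j), from the 38 conditions:

  row 1: 0 0 0 0 0 0 0 0 1 1 1 1
  row 2: 0 0 0 0 0 0 0 1 2 2 2 2
  row 3: 0 0 1 1 1 1 1 2 3 3 3 3
  row 4: 0 0 1 1 2 2 2 3 4 4 4 4
  row 5: 1 1 2 2 3 3 3 4 5 5 5 5
  row 6: 1 1 2 2 3 4 4 5 6 6 6 6
  row 7: 1 1 2 2 3 4 5 6 7 7 7 7
  row 8: 1 1 2 2 3 4 5 6 7 8 8 8
  row 9: 1 1 2 2 3 4 5 6 7 8 9 9
  row 10: 1 1 2 3 4 5 6 7 8 9 10 10
  row 11: 1 2 3 4 5 6 7 8 9 10 11 11
  row 12: 1 2 3 4 5 6 7 8 9 10 11 12

hence w(1..12) = (9, 8, 3, 5, 1, 6, 7, 10, 11, 4, 2, 12).

|D(w)|=29, |Ess(w)|=6:

[(1, 8, 0), (2, 7, 0), (4, 2, 0), (4, 4, 1), (9, 4, 2), (10, 2, 1)]


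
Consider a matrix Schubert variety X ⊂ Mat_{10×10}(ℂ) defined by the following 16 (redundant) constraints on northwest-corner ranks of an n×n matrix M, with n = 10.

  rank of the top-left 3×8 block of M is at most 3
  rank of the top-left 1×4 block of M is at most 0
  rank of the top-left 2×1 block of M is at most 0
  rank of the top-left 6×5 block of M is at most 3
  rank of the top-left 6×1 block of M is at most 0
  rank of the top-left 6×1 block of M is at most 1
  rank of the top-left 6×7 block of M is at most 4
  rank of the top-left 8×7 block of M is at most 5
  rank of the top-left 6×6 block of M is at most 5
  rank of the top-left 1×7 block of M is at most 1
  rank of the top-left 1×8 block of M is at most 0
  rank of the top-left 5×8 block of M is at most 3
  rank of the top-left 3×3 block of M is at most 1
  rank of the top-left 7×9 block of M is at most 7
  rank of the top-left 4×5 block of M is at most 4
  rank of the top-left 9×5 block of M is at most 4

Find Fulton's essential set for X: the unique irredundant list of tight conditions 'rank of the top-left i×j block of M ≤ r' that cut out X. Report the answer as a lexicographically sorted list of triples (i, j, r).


Propagating the 16 rank bounds to every northwest block:

  row 1: 0, 0, 0, 0, 0, 0, 0, 0, 1, 1
  row 2: 0, 1, 1, 1, 1, 1, 1, 1, 2, 2
  row 3: 0, 1, 1, 2, 2, 2, 2, 2, 3, 3
  row 4: 0, 1, 2, 3, 3, 3, 3, 3, 4, 4
  row 5: 0, 1, 2, 3, 3, 3, 3, 3, 4, 5
  row 6: 0, 1, 2, 3, 3, 4, 4, 4, 5, 6
  row 7: 1, 2, 3, 4, 4, 5, 5, 5, 6, 7
  row 8: 1, 2, 3, 4, 4, 5, 5, 6, 7, 8
  row 9: 1, 2, 3, 4, 4, 5, 6, 7, 8, 9
  row 10: 1, 2, 3, 4, 5, 6, 7, 8, 9, 10

second differences of R give the permutation w = (9, 2, 4, 3, 10, 6, 1, 8, 7, 5).

D(w) has 22 cells with 7 SE-corners; essential set:

[(1, 8, 0), (3, 3, 1), (5, 8, 3), (6, 1, 0), (6, 5, 3), (8, 7, 5), (9, 5, 4)]


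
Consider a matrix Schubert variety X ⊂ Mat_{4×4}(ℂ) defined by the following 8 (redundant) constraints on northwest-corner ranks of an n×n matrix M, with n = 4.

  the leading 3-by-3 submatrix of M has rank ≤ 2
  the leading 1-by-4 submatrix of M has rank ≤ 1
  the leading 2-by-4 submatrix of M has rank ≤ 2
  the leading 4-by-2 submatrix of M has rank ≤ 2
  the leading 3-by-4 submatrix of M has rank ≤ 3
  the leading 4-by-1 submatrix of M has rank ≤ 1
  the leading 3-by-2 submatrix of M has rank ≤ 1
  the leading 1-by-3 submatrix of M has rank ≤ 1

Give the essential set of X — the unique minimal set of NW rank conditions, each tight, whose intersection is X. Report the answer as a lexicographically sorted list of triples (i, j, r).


Recovering R(i,j) via the rank-extension bound from the 8 conditions:

  1, 1, 1, 1
  1, 1, 2, 2
  1, 1, 2, 3
  1, 2, 3, 4

reading off 1-entries of Δ²R: w = (1, 3, 4, 2).

|D(w)|=2, |Ess(w)|=1:

[(3, 2, 1)]
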